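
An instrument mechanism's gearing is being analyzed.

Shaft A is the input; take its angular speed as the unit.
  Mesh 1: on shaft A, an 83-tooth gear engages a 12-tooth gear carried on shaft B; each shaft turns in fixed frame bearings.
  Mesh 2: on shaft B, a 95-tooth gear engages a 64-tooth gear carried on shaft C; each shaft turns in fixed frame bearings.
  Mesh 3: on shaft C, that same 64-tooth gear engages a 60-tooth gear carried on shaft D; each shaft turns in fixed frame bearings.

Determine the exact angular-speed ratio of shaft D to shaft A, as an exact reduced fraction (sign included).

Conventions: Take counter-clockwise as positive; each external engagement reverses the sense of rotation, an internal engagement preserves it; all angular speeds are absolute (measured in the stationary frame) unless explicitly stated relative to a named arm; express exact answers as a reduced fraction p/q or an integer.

-1577/144

class = fixed-axis compound train [3 meshes; 3 ratios multiply, 3 sense flips]
mesh 1 [83T→12T]: running ratio 83/12, sense −
mesh 2 [95T→64T]: running ratio 7885/768, sense +
mesh 3 [64T→60T]: running ratio 1577/144, sense −
ω_out/ω_in = -1577/144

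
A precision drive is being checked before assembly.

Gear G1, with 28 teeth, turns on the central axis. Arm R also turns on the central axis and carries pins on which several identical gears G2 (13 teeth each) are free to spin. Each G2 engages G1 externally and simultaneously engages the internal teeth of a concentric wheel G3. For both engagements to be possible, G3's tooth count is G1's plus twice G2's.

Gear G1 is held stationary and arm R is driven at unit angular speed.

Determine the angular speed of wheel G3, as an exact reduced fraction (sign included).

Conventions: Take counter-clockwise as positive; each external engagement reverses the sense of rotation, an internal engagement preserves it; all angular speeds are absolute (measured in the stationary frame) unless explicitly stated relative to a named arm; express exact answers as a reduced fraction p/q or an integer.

recognized (axles ride arm R): planetary set, 28/13/54 teeth
ring teeth: 28 + 2·13 = 54
28(ω_sun−ω_arm) = −54(ω_ring−ω_arm),  ω_sun = 0, ω_arm = 1
ω_ring = 1 − (28/54)(0−1) = 41/27
exact speed ratio = 41/27

41/27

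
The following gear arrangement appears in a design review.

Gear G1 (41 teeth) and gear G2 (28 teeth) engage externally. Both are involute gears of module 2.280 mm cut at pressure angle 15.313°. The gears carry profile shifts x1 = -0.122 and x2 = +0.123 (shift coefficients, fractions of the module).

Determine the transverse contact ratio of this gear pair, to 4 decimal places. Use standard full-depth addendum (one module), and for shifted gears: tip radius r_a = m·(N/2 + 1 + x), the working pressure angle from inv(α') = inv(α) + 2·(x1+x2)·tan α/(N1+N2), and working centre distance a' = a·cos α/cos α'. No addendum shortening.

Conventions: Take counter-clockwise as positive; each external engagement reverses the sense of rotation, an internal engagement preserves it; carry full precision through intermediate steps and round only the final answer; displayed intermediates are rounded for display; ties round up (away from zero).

1.9220

topology: single-mesh involute geometry — m = 2.280, 41T/28T pair
base radii: r_b1 = 45.080614, r_b2 = 30.786761
tip radii: r_a1 = 48.741840, r_a2 = 34.480440
inv(α') = inv(15.313°) + 2·(-0.122+0.123)·tan α/(41+28) = 0.00655860  ⇒  α' = 15.31906°
a' = a·cos α / cos α' = 78.6600·cos 15.313°/cos 15.31906° = 78.662280
action lengths: √(r_a1²−r_b1²) = 18.533893, √(r_a2²−r_b2²) = 15.526625
base pitch p_b = π·m·cos α = 6.908533
CR = (18.533893 + 15.526625 − 78.662280·sin 15.31906°)/6.908533 = 1.922032
contact ratio ≈ 1.9220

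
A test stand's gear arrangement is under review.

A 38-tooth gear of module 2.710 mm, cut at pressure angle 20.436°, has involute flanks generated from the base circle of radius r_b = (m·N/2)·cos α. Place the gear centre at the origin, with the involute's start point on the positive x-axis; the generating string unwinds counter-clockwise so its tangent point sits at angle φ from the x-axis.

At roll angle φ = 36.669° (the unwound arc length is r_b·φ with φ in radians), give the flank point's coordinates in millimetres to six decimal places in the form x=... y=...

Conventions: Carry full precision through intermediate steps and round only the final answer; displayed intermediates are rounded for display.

recognized (one wheel, involute flank): single-mesh tooth geometry, m = 2.710, N = 38
pitch radius r_p = m·N/2 = 2.710·38/2 = 51.490000
base radius r_b = r_p·cos α = 51.490000·cos 20.436° = 48.249363
roll angle φ = 36.669° = 0.63999478 rad
x = r_b·(cos φ + φ·sin φ) = 57.141632
y = r_b·(sin φ − φ·cos φ) = 4.045813

x=57.141632 y=4.045813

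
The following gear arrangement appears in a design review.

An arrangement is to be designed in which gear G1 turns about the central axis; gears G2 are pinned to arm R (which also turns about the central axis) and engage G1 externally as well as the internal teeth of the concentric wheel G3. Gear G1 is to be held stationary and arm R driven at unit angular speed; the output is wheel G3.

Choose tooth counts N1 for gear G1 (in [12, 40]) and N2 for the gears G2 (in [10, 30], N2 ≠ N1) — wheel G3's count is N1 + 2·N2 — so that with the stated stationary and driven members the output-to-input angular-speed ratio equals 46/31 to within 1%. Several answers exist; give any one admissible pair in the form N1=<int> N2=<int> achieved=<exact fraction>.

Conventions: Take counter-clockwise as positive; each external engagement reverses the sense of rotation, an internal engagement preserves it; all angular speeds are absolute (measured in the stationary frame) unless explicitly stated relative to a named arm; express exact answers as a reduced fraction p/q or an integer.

planetary set to be sized for 46/31 (Willis relation)
Willis with ω_sun = 0: ω_ring/ω_arm = (N1+N3)/N3; set equal to 46/31  ⇒  N3/N1 = 1/(46/31 − 1) = 31/15
N3 = N1 + 2·N2  ⇒  N2/N1 = (N3/N1 − 1)/2 = (31/15 − 1)/2 = 8/15
smallest multiple with N1 ≥ 12 and N2 ≥ 10: k = 2  ⇒  N1 = 2·15 = 30, N2 = 2·8 = 16 (N1 ≤ 40, N2 ≤ 30, N2 ≠ N1 ✓), N3 = 30 + 2·16 = 62
check: (N1+N3)/N3 with N1 = 30, N3 = 62 gives 46/31; |achieved − target| = 0 ≤ 23/1550 ✓

N1=30 N2=16 achieved=46/31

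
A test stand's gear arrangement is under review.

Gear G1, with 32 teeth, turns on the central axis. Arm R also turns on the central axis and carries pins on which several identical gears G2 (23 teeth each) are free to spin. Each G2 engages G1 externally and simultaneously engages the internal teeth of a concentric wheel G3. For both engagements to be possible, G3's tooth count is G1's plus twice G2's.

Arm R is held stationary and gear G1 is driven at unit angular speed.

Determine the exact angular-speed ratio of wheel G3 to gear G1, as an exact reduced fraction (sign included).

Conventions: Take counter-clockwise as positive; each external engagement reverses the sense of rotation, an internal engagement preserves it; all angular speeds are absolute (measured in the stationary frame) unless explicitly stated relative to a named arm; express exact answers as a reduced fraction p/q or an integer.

-16/39

recognized (axles ride arm R): planetary set, 32/23/78 teeth
ring teeth: 32 + 2·23 = 78
32(ω_sun−ω_arm) = −78(ω_ring−ω_arm),  ω_arm = 0, ω_sun = 1
ω_ring = 0 − (32/78)(1−0) = -16/39
ω_out/ω_in = -16/39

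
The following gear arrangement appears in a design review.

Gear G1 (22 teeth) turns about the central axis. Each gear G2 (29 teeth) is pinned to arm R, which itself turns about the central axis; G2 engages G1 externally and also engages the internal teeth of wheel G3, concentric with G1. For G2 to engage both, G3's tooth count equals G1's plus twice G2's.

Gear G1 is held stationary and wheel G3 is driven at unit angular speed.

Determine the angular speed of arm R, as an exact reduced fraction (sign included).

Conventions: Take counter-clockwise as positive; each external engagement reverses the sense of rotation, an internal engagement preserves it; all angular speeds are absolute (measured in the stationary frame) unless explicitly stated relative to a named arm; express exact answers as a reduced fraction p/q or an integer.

40/51

topology: planetary set — G1 22T / G2 29T / G3 80T, arm = carrier (Willis)
ring teeth: 22 + 2·29 = 80
22(ω_sun−ω_arm) = −80(ω_ring−ω_arm),  ω_sun = 0, ω_ring = 1
22(0−ω_arm) = −80(1−ω_arm)  ⇒  102·ω_arm = 80  ⇒  ω_arm = 40/51
exact speed ratio = 40/51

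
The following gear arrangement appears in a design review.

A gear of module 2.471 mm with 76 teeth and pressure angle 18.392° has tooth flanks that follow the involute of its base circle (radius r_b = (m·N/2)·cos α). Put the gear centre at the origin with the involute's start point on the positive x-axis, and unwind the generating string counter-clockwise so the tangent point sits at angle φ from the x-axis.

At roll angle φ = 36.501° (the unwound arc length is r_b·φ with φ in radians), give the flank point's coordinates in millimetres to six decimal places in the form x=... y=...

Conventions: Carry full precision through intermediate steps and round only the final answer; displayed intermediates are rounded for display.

x=105.389023 y=7.371942

recognized (one wheel, involute flank): single-mesh tooth geometry, m = 2.471, N = 76
pitch radius r_p = m·N/2 = 2.471·76/2 = 93.898000
base radius r_b = r_p·cos α = 93.898000·cos 18.392° = 89.101697
roll angle φ = 36.501° = 0.63706263 rad
x = r_b·(cos φ + φ·sin φ) = 105.389023
y = r_b·(sin φ − φ·cos φ) = 7.371942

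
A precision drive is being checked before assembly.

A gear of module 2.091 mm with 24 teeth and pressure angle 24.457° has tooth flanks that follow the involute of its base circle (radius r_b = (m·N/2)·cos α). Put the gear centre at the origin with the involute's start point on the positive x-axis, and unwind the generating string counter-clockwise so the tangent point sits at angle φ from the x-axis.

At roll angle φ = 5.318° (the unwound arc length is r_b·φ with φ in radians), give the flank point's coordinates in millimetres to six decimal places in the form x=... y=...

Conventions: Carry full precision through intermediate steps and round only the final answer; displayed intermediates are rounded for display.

single-mesh involute tooth geometry (24T wheel at module 2.091)
pitch radius r_p = m·N/2 = 2.091·24/2 = 25.092000
base radius r_b = r_p·cos α = 25.092000·cos 24.457° = 22.840551
roll angle φ = 5.318° = 0.09281661 rad
x = r_b·(cos φ + φ·sin φ) = 22.938724
y = r_b·(sin φ − φ·cos φ) = 0.006083

x=22.938724 y=0.006083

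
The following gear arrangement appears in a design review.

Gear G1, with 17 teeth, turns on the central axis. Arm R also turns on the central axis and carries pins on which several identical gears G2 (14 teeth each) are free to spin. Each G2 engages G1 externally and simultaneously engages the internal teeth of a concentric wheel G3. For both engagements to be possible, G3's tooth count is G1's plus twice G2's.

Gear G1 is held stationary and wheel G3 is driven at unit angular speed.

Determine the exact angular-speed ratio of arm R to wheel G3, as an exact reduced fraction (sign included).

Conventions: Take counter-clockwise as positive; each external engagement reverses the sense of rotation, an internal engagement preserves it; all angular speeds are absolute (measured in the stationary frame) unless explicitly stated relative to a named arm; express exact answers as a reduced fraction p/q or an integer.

45/62

recognized (axles ride arm R): planetary set, 17/14/45 teeth
ring teeth: 17 + 2·14 = 45
17(ω_sun−ω_arm) = −45(ω_ring−ω_arm),  ω_sun = 0, ω_ring = 1
17(0−ω_arm) = −45(1−ω_arm)  ⇒  62·ω_arm = 45  ⇒  ω_arm = 45/62
ω_out/ω_in = 45/62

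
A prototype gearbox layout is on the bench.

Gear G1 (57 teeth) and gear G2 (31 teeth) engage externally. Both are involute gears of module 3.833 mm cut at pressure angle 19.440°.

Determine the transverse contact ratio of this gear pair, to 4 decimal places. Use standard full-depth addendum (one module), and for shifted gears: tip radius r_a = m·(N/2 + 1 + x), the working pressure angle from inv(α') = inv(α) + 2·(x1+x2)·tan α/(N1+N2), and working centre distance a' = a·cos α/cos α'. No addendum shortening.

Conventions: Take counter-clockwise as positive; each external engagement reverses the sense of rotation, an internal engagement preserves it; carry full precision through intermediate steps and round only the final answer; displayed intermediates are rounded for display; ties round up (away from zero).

1.7472

recognized (one external pair, fixed centres): single-mesh tooth geometry, m = 3.833, N1 = 57, N2 = 31
base radii: r_b1 = 103.012758, r_b2 = 56.024482
tip radii: r_a1 = 113.073500, r_a2 = 63.244500
no profile shift: α' = α, a' = a
action lengths: √(r_a1²−r_b1²) = 46.626046, √(r_a2²−r_b2²) = 29.344917
base pitch p_b = π·m·cos α = 11.355232
CR = (46.626046 + 29.344917 − 168.652000·sin 19.44000°)/11.355232 = 1.747237
contact ratio ≈ 1.7472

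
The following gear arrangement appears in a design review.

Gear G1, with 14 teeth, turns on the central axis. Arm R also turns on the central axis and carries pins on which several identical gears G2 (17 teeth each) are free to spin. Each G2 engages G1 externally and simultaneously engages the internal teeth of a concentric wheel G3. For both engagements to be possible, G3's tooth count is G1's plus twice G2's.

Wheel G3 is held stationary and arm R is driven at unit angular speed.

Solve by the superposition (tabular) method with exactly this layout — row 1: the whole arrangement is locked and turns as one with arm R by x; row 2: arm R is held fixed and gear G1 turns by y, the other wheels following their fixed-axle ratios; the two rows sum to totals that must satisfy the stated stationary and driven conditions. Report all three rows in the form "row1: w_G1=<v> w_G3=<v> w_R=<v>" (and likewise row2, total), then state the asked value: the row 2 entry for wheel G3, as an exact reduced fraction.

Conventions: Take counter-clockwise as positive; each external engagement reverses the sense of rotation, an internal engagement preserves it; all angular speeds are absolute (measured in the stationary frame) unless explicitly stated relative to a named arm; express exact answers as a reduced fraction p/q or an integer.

topology: planetary set — G1 14T / G2 17T / G3 48T, arm = carrier (Willis)
superposition row 1 [locked train]: every member turns x
row 2 (arm held, sun turns y): ω_ring = −(14/48)·y, ω_arm = 0
boundary: total ω_ring = x − (14/48)·y = 0 and total ω_arm = x = 1  ⇒  y = 24/7, x = 1
row 2 ring = −(14/48)·24/7 = -1
totals (row 1 + row 2): sun 1 + 24/7 = 31/7, ring 1 + (-1) = 0, arm 1 + 0 = 1
asked cell (row2, ring) = -1

row1: w_G1=1 w_G3=1 w_R=1
row2: w_G1=24/7 w_G3=-1 w_R=0
total: w_G1=31/7 w_G3=0 w_R=1
asked value: -1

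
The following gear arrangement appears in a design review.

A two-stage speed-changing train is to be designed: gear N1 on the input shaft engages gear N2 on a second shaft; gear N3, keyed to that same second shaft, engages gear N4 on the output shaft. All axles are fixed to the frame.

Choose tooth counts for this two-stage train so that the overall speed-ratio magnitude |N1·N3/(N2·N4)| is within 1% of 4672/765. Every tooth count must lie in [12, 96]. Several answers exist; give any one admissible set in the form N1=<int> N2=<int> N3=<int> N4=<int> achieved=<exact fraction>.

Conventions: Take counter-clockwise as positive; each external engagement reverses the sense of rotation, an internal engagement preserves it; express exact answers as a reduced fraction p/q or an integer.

N1=64 N2=15 N3=73 N4=51 achieved=4672/765

design class (target 4672/765): fixed-axis compound train
target = 4672/765 in lowest terms: an exact hit needs N1·N3 = k·4672 and N2·N4 = k·765 for one integer k, every count in [12, 96]; additionally prefer no 1:1 stage (N1 ≠ N2, N3 ≠ N4)
k = 1: N1·N3 = 4672 = 64·73, N2·N4 = 765 = 15·51
achieved = 64·73/(15·51) = 4672/765; |achieved − target| = 0 ≤ 1168/19125 ✓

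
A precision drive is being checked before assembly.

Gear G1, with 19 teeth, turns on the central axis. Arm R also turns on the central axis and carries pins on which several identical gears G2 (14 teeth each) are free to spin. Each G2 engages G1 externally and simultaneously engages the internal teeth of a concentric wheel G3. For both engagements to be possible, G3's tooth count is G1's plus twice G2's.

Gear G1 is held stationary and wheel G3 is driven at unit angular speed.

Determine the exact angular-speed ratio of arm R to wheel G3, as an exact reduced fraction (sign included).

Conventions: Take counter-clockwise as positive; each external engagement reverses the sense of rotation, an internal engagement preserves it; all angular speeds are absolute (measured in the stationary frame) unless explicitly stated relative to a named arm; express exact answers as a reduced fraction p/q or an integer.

47/66

topology: planetary set — G1 19T / G2 14T / G3 47T, arm = carrier (Willis)
ring teeth: 19 + 2·14 = 47
19(ω_sun−ω_arm) = −47(ω_ring−ω_arm),  ω_sun = 0, ω_ring = 1
19(0−ω_arm) = −47(1−ω_arm)  ⇒  66·ω_arm = 47  ⇒  ω_arm = 47/66
ω_out/ω_in = 47/66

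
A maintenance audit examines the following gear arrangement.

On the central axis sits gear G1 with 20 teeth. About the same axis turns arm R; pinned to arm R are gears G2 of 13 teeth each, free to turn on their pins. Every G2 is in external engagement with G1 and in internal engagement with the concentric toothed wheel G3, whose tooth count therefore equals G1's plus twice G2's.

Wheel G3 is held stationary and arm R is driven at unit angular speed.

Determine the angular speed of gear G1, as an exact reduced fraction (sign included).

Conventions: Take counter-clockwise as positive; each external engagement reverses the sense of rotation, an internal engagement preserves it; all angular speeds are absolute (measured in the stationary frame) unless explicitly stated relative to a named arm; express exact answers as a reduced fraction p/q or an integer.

33/10

class = planetary set [G3 = 20+2·13 = 46; Willis about the carrier]
ring teeth: 20 + 2·13 = 46
20(ω_sun−ω_arm) = −46(ω_ring−ω_arm),  ω_ring = 0, ω_arm = 1
ω_sun = 1 − (46/20)(0−1) = 33/10
exact speed ratio = 33/10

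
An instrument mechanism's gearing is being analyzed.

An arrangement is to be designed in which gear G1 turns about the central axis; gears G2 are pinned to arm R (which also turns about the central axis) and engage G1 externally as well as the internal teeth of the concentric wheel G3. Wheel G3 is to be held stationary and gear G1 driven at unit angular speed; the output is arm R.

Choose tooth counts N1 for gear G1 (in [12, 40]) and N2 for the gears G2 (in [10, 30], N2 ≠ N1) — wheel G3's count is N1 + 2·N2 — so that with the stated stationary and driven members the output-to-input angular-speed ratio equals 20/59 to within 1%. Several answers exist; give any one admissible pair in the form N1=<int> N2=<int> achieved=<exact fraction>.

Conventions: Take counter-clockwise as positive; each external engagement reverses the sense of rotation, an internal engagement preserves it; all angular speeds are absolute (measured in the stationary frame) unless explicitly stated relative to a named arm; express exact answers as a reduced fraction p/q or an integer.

N1=40 N2=19 achieved=20/59

class = planetary set [ratio 20/59 wanted; Willis about the carrier]
Willis with ω_ring = 0: ω_arm/ω_sun = N1/(N1+N3); set equal to 20/59  ⇒  N3/N1 = 1/(20/59) − 1 = 39/20
N3 = N1 + 2·N2  ⇒  N2/N1 = (N3/N1 − 1)/2 = (39/20 − 1)/2 = 19/40
smallest multiple with N1 ≥ 12 and N2 ≥ 10: k = 1  ⇒  N1 = 1·40 = 40, N2 = 1·19 = 19 (N1 ≤ 40, N2 ≤ 30, N2 ≠ N1 ✓), N3 = 40 + 2·19 = 78
check: N1/(N1+N3) with N1 = 40, N3 = 78 gives 20/59; |achieved − target| = 0 ≤ 1/295 ✓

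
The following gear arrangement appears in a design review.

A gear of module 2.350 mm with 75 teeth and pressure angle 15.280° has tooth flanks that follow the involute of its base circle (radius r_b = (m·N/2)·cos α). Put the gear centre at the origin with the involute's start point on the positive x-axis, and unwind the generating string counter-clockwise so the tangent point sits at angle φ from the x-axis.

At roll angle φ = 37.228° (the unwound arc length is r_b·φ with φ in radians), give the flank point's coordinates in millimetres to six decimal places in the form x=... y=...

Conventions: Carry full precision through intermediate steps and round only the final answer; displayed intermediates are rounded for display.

single-mesh involute tooth geometry (75T wheel at module 2.350)
pitch radius r_p = m·N/2 = 2.350·75/2 = 88.125000
base radius r_b = r_p·cos α = 88.125000·cos 15.280° = 85.009734
roll angle φ = 37.228° = 0.64975117 rad
x = r_b·(cos φ + φ·sin φ) = 101.104306
y = r_b·(sin φ − φ·cos φ) = 7.449751

x=101.104306 y=7.449751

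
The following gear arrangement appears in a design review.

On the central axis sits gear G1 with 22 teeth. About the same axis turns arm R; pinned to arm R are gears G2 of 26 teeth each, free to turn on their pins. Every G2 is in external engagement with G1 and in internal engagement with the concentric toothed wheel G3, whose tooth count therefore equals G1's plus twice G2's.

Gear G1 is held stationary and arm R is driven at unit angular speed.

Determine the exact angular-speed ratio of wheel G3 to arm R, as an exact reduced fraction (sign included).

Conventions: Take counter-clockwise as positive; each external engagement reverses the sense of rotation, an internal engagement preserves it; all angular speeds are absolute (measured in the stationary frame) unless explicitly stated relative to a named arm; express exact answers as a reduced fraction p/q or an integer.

topology: planetary set — G1 22T / G2 26T / G3 74T, arm = carrier (Willis)
ring teeth: 22 + 2·26 = 74
22(ω_sun−ω_arm) = −74(ω_ring−ω_arm),  ω_sun = 0, ω_arm = 1
ω_ring = 1 − (22/74)(0−1) = 48/37
ω_out/ω_in = 48/37

48/37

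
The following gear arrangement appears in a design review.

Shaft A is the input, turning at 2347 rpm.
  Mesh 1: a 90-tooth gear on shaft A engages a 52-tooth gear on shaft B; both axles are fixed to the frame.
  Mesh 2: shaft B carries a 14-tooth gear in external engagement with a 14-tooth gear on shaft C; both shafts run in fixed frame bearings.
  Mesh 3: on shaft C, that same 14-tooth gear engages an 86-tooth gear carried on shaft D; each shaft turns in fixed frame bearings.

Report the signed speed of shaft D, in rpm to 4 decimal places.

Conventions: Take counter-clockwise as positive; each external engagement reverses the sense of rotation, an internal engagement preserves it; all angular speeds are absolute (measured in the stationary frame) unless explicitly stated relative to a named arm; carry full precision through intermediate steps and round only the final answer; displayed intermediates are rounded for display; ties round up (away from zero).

topology: fixed-axis compound train — 3 meshes, A→D
mesh 1 [90T→52T]: ω = 2347.0000×90/52 = 4062.1154 rpm, sense flips to −
mesh 2 [14T→14T]: ω = 4062.1154×14/14 = 4062.1154 rpm, sense flips to +
mesh 3 [14T→86T]: ω = 4062.1154×14/86 = 661.2746 rpm, sense flips to −
signed output speed = -661.2746 rpm

-661.2746 rpm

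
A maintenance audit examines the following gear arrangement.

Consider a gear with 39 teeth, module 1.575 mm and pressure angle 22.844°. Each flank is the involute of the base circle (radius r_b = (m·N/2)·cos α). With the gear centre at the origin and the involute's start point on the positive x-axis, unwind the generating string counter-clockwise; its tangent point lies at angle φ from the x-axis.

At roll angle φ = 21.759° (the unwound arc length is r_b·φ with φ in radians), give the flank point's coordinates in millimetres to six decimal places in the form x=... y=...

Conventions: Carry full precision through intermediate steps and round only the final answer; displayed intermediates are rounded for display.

x=30.271576 y=0.509322

class = single-mesh tooth geometry [base-circle involute, m = 1.575, 39T]
pitch radius r_p = m·N/2 = 1.575·39/2 = 30.712500
base radius r_b = r_p·cos α = 30.712500·cos 22.844° = 28.303574
roll angle φ = 21.759° = 0.37976619 rad
x = r_b·(cos φ + φ·sin φ) = 30.271576
y = r_b·(sin φ − φ·cos φ) = 0.509322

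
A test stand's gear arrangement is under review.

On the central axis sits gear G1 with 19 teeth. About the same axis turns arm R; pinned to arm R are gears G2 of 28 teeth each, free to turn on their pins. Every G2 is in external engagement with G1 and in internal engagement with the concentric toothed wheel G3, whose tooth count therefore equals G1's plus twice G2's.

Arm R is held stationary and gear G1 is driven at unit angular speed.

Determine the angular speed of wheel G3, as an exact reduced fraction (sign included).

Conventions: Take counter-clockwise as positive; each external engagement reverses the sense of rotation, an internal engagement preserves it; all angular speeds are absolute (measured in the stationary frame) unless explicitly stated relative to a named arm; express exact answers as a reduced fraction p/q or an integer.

-19/75

class = planetary set [G3 = 19+2·28 = 75; Willis about the carrier]
ring teeth: 19 + 2·28 = 75
19(ω_sun−ω_arm) = −75(ω_ring−ω_arm),  ω_arm = 0, ω_sun = 1
ω_ring = 0 − (19/75)(1−0) = -19/75
exact speed ratio = -19/75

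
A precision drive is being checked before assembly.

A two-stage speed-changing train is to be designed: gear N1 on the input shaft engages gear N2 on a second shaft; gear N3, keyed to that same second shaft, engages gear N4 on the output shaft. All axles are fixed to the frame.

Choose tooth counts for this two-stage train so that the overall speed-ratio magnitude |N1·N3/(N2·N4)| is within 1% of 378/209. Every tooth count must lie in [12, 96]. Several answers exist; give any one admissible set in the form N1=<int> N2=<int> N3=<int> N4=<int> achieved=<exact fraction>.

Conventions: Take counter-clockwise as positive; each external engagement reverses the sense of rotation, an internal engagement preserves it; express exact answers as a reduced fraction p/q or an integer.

N1=12 N2=19 N3=63 N4=22 achieved=378/209

2-stage fixed-axis compound train for ratio 378/209
target = 378/209 in lowest terms: an exact hit needs N1·N3 = k·378 and N2·N4 = k·209 for one integer k, every count in [12, 96]; additionally prefer no 1:1 stage (N1 ≠ N2, N3 ≠ N4)
k = 1: no 1:1-free in-range split of k·378 and k·209 into factor pairs; take k = 2
k = 2: N1·N3 = 756 = 12·63, N2·N4 = 418 = 19·22
achieved = 12·63/(19·22) = 378/209; |achieved − target| = 0 ≤ 189/10450 ✓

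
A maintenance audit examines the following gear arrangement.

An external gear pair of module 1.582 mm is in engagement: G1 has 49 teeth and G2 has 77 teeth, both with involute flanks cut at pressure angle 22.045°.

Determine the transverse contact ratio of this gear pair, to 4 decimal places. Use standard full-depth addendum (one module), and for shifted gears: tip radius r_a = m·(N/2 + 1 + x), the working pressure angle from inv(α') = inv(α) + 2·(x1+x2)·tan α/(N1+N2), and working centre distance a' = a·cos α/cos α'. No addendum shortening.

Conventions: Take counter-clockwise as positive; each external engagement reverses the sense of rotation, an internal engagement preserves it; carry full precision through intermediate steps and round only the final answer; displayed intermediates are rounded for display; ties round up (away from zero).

1.6791

single-mesh involute tooth geometry (49T engaging 77T at module 1.582)
base radii: r_b1 = 35.925304, r_b2 = 56.454050
tip radii: r_a1 = 40.341000, r_a2 = 62.489000
no profile shift: α' = α, a' = a
action lengths: √(r_a1²−r_b1²) = 18.351261, √(r_a2²−r_b2²) = 26.792077
base pitch p_b = π·m·cos α = 4.606640
CR = (18.351261 + 26.792077 − 99.666000·sin 22.04500°)/4.606640 = 1.679148
contact ratio ≈ 1.6791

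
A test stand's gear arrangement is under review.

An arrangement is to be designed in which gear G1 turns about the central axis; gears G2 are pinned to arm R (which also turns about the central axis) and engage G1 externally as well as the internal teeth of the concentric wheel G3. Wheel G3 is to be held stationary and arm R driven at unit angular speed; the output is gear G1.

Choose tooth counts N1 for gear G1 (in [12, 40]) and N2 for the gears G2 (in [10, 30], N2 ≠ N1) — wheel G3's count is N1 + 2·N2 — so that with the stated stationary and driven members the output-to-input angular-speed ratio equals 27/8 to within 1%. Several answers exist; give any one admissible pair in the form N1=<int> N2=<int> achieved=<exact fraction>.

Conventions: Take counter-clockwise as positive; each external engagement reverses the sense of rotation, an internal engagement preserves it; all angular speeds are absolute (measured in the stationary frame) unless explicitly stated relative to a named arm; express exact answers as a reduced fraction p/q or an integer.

N1=16 N2=11 achieved=27/8

planetary set to be sized for 27/8 (Willis relation)
Willis with ω_ring = 0: ω_sun/ω_arm = (N1+N3)/N1; set equal to 27/8  ⇒  N3/N1 = 27/8 − 1 = 19/8
N3 = N1 + 2·N2  ⇒  N2/N1 = (N3/N1 − 1)/2 = (19/8 − 1)/2 = 11/16
smallest multiple with N1 ≥ 12 and N2 ≥ 10: k = 1  ⇒  N1 = 1·16 = 16, N2 = 1·11 = 11 (N1 ≤ 40, N2 ≤ 30, N2 ≠ N1 ✓), N3 = 16 + 2·11 = 38
check: (N1+N3)/N1 with N1 = 16, N3 = 38 gives 27/8; |achieved − target| = 0 ≤ 27/800 ✓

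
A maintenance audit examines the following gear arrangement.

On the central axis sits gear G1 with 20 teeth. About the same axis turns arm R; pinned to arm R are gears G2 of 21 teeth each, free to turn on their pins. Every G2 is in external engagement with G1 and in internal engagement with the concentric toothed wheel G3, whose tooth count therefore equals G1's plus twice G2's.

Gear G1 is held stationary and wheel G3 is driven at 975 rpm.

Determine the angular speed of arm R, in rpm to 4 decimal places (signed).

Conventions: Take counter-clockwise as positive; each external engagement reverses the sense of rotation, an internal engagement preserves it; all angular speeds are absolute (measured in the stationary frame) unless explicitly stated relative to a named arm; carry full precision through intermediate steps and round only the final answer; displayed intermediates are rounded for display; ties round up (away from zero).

+737.1951 rpm

planetary set (20T centre, 21T on arm, 62T internal) — Willis relation
normalise by the input: solve with ω_ring = 1, then scale by 975 rpm
ring teeth: 20 + 2·21 = 62
20(ω_sun−ω_arm) = −62(ω_ring−ω_arm),  ω_sun = 0, ω_ring = 1
20(0−ω_arm) = −62(1−ω_arm)  ⇒  82·ω_arm = 62  ⇒  ω_arm = 31/41
scale: ω_arm = 31/41 × 975 rpm = +737.1951 rpm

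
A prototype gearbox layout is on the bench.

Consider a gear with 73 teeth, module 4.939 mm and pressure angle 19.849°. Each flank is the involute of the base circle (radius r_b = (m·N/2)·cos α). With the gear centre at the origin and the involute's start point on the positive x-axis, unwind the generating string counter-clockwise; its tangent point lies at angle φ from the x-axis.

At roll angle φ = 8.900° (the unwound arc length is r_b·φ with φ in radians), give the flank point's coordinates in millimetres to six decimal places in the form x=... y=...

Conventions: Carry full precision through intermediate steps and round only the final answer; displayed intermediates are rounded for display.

class = single-mesh tooth geometry [base-circle involute, m = 4.939, 73T]
pitch radius r_p = m·N/2 = 4.939·73/2 = 180.273500
base radius r_b = r_p·cos α = 180.273500·cos 19.849° = 169.563583
roll angle φ = 8.900° = 0.15533430 rad
x = r_b·(cos φ + φ·sin φ) = 171.596938
y = r_b·(sin φ − φ·cos φ) = 0.211332

x=171.596938 y=0.211332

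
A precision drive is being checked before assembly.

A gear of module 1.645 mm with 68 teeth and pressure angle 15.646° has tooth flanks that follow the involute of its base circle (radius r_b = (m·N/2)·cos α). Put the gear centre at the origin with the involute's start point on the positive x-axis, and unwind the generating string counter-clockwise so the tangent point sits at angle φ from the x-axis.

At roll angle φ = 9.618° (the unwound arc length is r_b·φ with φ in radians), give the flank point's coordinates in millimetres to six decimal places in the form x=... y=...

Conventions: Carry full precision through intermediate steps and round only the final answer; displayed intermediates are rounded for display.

topology: single-mesh involute geometry — m = 1.645, N = 68
pitch radius r_p = m·N/2 = 1.645·68/2 = 55.930000
base radius r_b = r_p·cos α = 55.930000·cos 15.646° = 53.857590
roll angle φ = 9.618° = 0.16786577 rad
x = r_b·(cos φ + φ·sin φ) = 54.611076
y = r_b·(sin φ − φ·cos φ) = 0.084681

x=54.611076 y=0.084681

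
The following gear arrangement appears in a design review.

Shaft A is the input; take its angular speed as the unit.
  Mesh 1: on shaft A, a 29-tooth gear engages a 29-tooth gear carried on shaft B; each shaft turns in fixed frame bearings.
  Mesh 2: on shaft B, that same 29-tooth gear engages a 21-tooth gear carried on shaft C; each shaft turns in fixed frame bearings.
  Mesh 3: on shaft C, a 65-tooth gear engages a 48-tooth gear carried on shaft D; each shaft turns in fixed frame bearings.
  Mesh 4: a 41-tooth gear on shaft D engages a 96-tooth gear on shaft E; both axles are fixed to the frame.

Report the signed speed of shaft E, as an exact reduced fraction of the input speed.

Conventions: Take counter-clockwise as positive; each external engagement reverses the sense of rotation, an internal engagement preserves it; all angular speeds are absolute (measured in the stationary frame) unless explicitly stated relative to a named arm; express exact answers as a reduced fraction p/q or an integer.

77285/96768

4-mesh fixed-axis compound train (all bearings frame-fixed)
mesh 1 [29T→29T]: |ω|/ω_in = 1×29/29 = 1, sense flips to −
mesh 2 [29T→21T]: |ω|/ω_in = 1×29/21 = 29/21, sense flips to +
mesh 3 [65T→48T]: |ω|/ω_in = (29/21)×65/48 = 1885/1008, sense flips to −
mesh 4 [41T→96T]: |ω|/ω_in = (1885/1008)×41/96 = 77285/96768, sense flips to +
signed output speed (× input speed) = 77285/96768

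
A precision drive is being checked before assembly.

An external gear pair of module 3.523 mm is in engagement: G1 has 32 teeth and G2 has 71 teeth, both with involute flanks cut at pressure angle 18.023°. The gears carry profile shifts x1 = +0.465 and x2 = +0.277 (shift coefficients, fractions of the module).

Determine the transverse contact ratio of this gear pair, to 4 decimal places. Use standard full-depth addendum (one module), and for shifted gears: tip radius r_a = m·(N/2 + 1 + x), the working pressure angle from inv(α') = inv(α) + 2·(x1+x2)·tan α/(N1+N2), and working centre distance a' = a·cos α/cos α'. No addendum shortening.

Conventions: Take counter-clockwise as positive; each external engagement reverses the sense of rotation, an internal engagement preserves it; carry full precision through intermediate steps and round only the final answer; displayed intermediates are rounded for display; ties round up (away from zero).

1.7072

recognized (one external pair, fixed centres): single-mesh tooth geometry, m = 3.523, N1 = 32, N2 = 71
base radii: r_b1 = 53.602157, r_b2 = 118.929786
tip radii: r_a1 = 61.529195, r_a2 = 129.565371
inv(α') = inv(18.023°) + 2·(+0.465+0.277)·tan α/(32+71) = 0.01549063  ⇒  α' = 20.25014°
a' = a·cos α / cos α' = 181.4345·cos 18.023°/cos 20.25014° = 183.898624
action lengths: √(r_a1²−r_b1²) = 30.210107, √(r_a2²−r_b2²) = 51.409059
base pitch p_b = π·m·cos α = 10.524759
CR = (30.210107 + 51.409059 − 183.898624·sin 20.25014°)/10.524759 = 1.707241
contact ratio ≈ 1.7072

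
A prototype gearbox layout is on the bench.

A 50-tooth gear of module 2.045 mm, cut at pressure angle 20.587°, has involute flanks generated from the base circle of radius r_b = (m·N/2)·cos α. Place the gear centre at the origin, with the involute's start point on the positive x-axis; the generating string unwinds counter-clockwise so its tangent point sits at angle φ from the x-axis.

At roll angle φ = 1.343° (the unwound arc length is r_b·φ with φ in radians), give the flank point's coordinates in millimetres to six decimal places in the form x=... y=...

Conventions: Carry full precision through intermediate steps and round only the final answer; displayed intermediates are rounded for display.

topology: single-mesh involute geometry — m = 2.045, N = 50
pitch radius r_p = m·N/2 = 2.045·50/2 = 51.125000
base radius r_b = r_p·cos α = 51.125000·cos 20.587° = 47.860124
roll angle φ = 1.343° = 0.02343977 rad
x = r_b·(cos φ + φ·sin φ) = 47.873270
y = r_b·(sin φ − φ·cos φ) = 0.000205

x=47.873270 y=0.000205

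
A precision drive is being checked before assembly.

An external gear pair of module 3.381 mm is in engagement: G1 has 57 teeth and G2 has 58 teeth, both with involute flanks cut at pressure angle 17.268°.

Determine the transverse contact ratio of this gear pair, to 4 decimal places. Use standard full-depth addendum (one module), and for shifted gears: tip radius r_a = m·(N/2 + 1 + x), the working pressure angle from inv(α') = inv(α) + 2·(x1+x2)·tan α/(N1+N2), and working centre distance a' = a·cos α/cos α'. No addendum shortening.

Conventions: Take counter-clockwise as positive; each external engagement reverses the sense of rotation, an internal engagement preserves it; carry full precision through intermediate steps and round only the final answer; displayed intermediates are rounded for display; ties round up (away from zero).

topology: single-mesh involute geometry — m = 3.381, 57T/58T pair
base radii: r_b1 = 92.015308, r_b2 = 93.629612
tip radii: r_a1 = 99.739500, r_a2 = 101.430000
no profile shift: α' = α, a' = a
action lengths: √(r_a1²−r_b1²) = 38.485724, √(r_a2²−r_b2²) = 39.006932
base pitch p_b = π·m·cos α = 10.142969
CR = (38.485724 + 39.006932 − 194.407500·sin 17.26800°)/10.142969 = 1.950556
contact ratio ≈ 1.9506

1.9506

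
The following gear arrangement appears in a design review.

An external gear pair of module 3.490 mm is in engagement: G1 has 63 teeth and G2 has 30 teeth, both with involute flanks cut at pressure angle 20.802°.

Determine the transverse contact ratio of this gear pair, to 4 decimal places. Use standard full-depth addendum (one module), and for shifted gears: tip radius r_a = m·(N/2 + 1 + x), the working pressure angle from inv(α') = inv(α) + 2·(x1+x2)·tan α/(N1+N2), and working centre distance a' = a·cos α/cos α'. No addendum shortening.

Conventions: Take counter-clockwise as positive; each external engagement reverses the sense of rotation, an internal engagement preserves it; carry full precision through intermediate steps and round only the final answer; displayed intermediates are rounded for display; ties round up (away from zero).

topology: single-mesh involute geometry — m = 3.490, 63T/30T pair
base radii: r_b1 = 102.768698, r_b2 = 48.937475
tip radii: r_a1 = 113.425000, r_a2 = 55.840000
no profile shift: α' = α, a' = a
action lengths: √(r_a1²−r_b1²) = 47.998181, √(r_a2²−r_b2²) = 26.892919
base pitch p_b = π·m·cos α = 10.249441
CR = (47.998181 + 26.892919 − 162.285000·sin 20.80200°)/10.249441 = 1.683728
contact ratio ≈ 1.6837

1.6837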